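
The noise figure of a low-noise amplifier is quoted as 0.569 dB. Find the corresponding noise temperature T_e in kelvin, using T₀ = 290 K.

40.6 K

F = 10^(0.569/10) = 1.13999
T_e = (F − 1)·T₀ = (1.13999 − 1) × 290 = 40.6 K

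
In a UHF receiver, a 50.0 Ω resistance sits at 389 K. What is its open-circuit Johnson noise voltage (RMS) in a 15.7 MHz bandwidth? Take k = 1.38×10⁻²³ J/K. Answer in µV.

4.11 µV

V_n = √(4kTRB)
4kTRB = 4 × 1.38×10⁻²³ × 389 × 5.00×10¹ × 1.57×10⁷ = 1.69×10⁻¹¹ V²
V_n = √(1.69×10⁻¹¹) = 4.11×10⁻⁶ V = 4.11 µV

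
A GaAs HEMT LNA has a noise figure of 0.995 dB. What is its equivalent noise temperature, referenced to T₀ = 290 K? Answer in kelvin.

F = 10^(0.995/10) = 1.25748
T_e = (F − 1)·T₀ = (1.25748 − 1) × 290 = 74.7 K

74.7 K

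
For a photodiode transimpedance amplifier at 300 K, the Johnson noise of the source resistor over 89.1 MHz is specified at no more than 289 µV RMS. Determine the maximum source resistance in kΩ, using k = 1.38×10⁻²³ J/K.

Johnson–Nyquist: V_n = √(4kTRB) ⇒ R = V_n² / (4kTB)
4kTB = 4 × 1.38×10⁻²³ × 300 × 8.91×10⁷ = 1.48×10⁻¹²
R = (2.89×10⁻⁴)² / 1.48×10⁻¹² = 5.66×10⁴ Ω = 56.6 kΩ

56.6 kΩ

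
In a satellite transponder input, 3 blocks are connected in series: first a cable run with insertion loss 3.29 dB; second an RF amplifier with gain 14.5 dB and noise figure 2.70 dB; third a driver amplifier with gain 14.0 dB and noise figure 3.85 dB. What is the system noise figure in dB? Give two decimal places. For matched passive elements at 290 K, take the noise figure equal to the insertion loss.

6.11 dB

Convert to linear (a loss of L dB is a gain of −L dB): F_i = 10^(NF_i/10), G_i = 10^(G_i,dB/10)
  Stage 1: F_1 = 10^(3.29/10) = 2.133, G_1 = 10^(−3.29/10) = 0.4688
  Stage 2: F_2 = 10^(2.70/10) = 1.862, G_2 = 10^(14.5/10) = 28.18
  Stage 3: F_3 = 10^(3.85/10) = 2.427, G_3 = 10^(14.0/10) = 25.12
Friis cascade:
  F = 2.133 + (1.862 − 1)/0.4688 + (2.427 − 1)/13.21 = 4.080
NF = 10 log₁₀(4.080) = 6.11 dB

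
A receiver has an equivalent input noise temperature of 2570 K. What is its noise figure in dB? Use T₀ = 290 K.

9.94 dB

F = 1 + T_e/T₀ = 1 + 2570/290 = 9.86207
NF = 10 log₁₀(9.86207) = 9.94 dB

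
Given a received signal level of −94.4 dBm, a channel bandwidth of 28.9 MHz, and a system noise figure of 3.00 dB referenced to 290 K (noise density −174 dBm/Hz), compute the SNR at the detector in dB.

2.0 dB

Noise floor: N = −174 + 10 log₁₀(B) + NF
10 log₁₀(2.89×10⁷) = 74.61 dB
N = −174 + 74.61 + 3.00 = −96.39 dBm
SNR = P_sig − N = −94.4 − (−96.39) = 1.99 dB → 2.0 dB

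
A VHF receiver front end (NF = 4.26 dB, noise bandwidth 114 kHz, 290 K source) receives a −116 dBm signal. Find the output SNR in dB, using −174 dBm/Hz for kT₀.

3.2 dB

Noise floor: N = −174 + 10 log₁₀(B) + NF
10 log₁₀(1.14×10⁵) = 50.57 dB
N = −174 + 50.57 + 4.26 = −119.17 dBm
SNR = P_sig − N = −116 − (−119.17) = 3.17 dB → 3.2 dB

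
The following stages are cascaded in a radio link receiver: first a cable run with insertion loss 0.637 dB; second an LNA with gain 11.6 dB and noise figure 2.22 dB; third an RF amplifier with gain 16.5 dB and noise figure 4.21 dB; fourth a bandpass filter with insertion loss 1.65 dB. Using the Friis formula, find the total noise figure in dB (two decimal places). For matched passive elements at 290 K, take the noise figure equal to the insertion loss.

3.14 dB

Convert to linear (a loss of L dB is a gain of −L dB): F_i = 10^(NF_i/10), G_i = 10^(G_i,dB/10)
  Stage 1: F_1 = 10^(0.637/10) = 1.158, G_1 = 10^(−0.637/10) = 0.8636
  Stage 2: F_2 = 10^(2.22/10) = 1.667, G_2 = 10^(11.6/10) = 14.45
  Stage 3: F_3 = 10^(4.21/10) = 2.636, G_3 = 10^(16.5/10) = 44.67
  Stage 4: F_4 = 10^(1.65/10) = 1.462, G_4 = 10^(−1.65/10) = 0.6839
Friis cascade:
  F = 1.158 + (1.667 − 1)/0.8636 + (2.636 − 1)/12.48 + (1.462 − 1)/557.6 = 2.063
NF = 10 log₁₀(2.063) = 3.14 dB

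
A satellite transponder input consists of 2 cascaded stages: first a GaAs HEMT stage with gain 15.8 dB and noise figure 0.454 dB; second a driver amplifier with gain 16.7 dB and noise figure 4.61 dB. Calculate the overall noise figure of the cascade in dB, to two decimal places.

Convert to linear (a loss of L dB is a gain of −L dB): F_i = 10^(NF_i/10), G_i = 10^(G_i,dB/10)
  Stage 1: F_1 = 10^(0.454/10) = 1.110, G_1 = 10^(15.8/10) = 38.02
  Stage 2: F_2 = 10^(4.61/10) = 2.891, G_2 = 10^(16.7/10) = 46.77
Friis cascade:
  F = 1.110 + (2.891 − 1)/38.02 = 1.160
NF = 10 log₁₀(1.160) = 0.64 dB

0.64 dB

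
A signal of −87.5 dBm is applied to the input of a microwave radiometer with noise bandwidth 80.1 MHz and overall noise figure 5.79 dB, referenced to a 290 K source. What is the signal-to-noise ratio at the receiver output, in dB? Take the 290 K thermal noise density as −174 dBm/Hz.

1.7 dB

Noise floor: N = −174 + 10 log₁₀(B) + NF
10 log₁₀(8.01×10⁷) = 79.04 dB
N = −174 + 79.04 + 5.79 = −89.17 dBm
SNR = P_sig − N = −87.5 − (−89.17) = 1.67 dB → 1.7 dB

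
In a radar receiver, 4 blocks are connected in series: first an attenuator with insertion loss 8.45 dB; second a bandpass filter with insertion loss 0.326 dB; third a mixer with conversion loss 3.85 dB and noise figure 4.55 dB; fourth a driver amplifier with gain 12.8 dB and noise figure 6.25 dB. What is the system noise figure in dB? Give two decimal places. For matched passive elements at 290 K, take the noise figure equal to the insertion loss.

Convert to linear (a loss of L dB is a gain of −L dB): F_i = 10^(NF_i/10), G_i = 10^(G_i,dB/10)
  Stage 1: F_1 = 10^(8.45/10) = 6.998, G_1 = 10^(−8.45/10) = 0.1429
  Stage 2: F_2 = 10^(0.326/10) = 1.078, G_2 = 10^(−0.326/10) = 0.9277
  Stage 3: F_3 = 10^(4.55/10) = 2.851, G_3 = 10^(−3.85/10) = 0.4121
  Stage 4: F_4 = 10^(6.25/10) = 4.217, G_4 = 10^(12.8/10) = 19.05
Friis cascade:
  F = 6.998 + (1.078 − 1)/0.1429 + (2.851 − 1)/0.1326 + (4.217 − 1)/0.05463 = 80.40
NF = 10 log₁₀(80.40) = 19.05 dB

19.05 dB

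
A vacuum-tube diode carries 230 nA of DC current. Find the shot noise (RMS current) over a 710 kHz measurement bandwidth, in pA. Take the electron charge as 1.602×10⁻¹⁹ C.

229 pA

I_n = √(2qI·B)
2qI·B = 2 × 1.602×10⁻¹⁹ × 2.30×10⁻⁷ × 7.10×10⁵ = 5.23×10⁻²⁰ A²
I_n = √(5.23×10⁻²⁰) = 2.29×10⁻¹⁰ A = 229 pA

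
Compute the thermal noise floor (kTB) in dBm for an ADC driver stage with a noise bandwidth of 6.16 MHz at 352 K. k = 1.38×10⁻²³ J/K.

−105.2 dBm

P_n = kTB = 1.38×10⁻²³ × 352 × 6.16×10⁶ = 2.99×10⁻¹⁴ W
In dBm: 10 log₁₀(2.99×10⁻¹⁴ / 10⁻³) = −105.2 dBm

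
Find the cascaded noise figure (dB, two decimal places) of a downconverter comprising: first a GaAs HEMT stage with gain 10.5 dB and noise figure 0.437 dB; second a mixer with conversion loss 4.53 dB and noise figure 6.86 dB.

1.61 dB

Convert to linear (a loss of L dB is a gain of −L dB): F_i = 10^(NF_i/10), G_i = 10^(G_i,dB/10)
  Stage 1: F_1 = 10^(0.437/10) = 1.106, G_1 = 10^(10.5/10) = 11.22
  Stage 2: F_2 = 10^(6.86/10) = 4.853, G_2 = 10^(−4.53/10) = 0.3524
Friis cascade:
  F = 1.106 + (4.853 − 1)/11.22 = 1.449
NF = 10 log₁₀(1.449) = 1.61 dB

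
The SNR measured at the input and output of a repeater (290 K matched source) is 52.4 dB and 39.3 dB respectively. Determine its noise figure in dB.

13.1 dB

NF (dB) = SNR_in(dB) − SNR_out(dB) when the source is at T₀
NF = 52.4 − 39.3 = 13.1 dB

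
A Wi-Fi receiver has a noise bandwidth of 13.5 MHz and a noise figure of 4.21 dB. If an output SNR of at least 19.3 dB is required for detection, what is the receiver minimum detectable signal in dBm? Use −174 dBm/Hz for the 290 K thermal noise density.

−79.2 dBm

Sensitivity = −174 + 10 log₁₀(B) + NF + SNR_min
= −174 + 71.3 + 4.21 + 19.3
= −79.19 dBm → −79.2 dBm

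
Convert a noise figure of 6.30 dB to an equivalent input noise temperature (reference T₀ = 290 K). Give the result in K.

947 K

F = 10^(6.30/10) = 4.2658
T_e = (F − 1)·T₀ = (4.2658 − 1) × 290 = 947 K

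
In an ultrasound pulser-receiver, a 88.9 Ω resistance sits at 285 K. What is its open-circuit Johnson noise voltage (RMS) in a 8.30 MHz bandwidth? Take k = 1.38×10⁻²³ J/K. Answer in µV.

V_n = √(4kTRB)
4kTRB = 4 × 1.38×10⁻²³ × 285 × 8.89×10¹ × 8.30×10⁶ = 1.16×10⁻¹¹ V²
V_n = √(1.16×10⁻¹¹) = 3.41×10⁻⁶ V = 3.41 µV

3.41 µV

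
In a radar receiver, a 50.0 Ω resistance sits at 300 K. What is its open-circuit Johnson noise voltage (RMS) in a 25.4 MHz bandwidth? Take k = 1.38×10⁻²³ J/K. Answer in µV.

4.59 µV

V_n = √(4kTRB)
4kTRB = 4 × 1.38×10⁻²³ × 300 × 5.00×10¹ × 2.54×10⁷ = 2.10×10⁻¹¹ V²
V_n = √(2.10×10⁻¹¹) = 4.59×10⁻⁶ V = 4.59 µV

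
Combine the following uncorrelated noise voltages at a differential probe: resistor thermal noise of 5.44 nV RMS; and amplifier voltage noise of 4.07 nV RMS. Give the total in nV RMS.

Uncorrelated sources add in power (mean-square): V_tot = √(ΣV_i²)
V_tot = √[(5.44×10⁻⁹)² + (4.07×10⁻⁹)²] = 6.79×10⁻⁹ V = 6.79 nV

6.79 nV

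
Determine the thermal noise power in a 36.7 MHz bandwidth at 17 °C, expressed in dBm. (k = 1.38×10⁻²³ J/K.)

−98.3 dBm

T = 17 °C + 273.15 = 290.15 K
P_n = kTB = 1.38×10⁻²³ × 290.15 × 3.67×10⁷ = 1.47×10⁻¹³ W
In dBm: 10 log₁₀(1.47×10⁻¹³ / 10⁻³) = −98.3 dBm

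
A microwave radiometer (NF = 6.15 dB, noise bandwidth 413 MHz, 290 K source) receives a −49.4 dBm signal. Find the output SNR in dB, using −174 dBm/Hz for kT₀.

Noise floor: N = −174 + 10 log₁₀(B) + NF
10 log₁₀(4.13×10⁸) = 86.16 dB
N = −174 + 86.16 + 6.15 = −81.69 dBm
SNR = P_sig − N = −49.4 − (−81.69) = 32.29 dB → 32.3 dB

32.3 dB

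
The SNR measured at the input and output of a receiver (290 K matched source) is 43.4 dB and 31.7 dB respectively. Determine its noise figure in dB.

11.7 dB

NF (dB) = SNR_in(dB) − SNR_out(dB) when the source is at T₀
NF = 43.4 − 31.7 = 11.7 dB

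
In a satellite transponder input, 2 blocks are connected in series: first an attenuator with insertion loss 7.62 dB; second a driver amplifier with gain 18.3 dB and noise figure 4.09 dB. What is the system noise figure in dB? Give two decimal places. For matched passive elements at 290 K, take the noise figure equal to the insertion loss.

Convert to linear (a loss of L dB is a gain of −L dB): F_i = 10^(NF_i/10), G_i = 10^(G_i,dB/10)
  Stage 1: F_1 = 10^(7.62/10) = 5.781, G_1 = 10^(−7.62/10) = 0.1730
  Stage 2: F_2 = 10^(4.09/10) = 2.564, G_2 = 10^(18.3/10) = 67.61
Friis cascade:
  F = 5.781 + (2.564 − 1)/0.1730 = 14.83
NF = 10 log₁₀(14.83) = 11.71 dB

11.71 dB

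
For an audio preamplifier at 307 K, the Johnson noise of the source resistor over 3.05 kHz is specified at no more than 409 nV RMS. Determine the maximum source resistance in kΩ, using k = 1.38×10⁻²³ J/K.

3.24 kΩ

Johnson–Nyquist: V_n = √(4kTRB) ⇒ R = V_n² / (4kTB)
4kTB = 4 × 1.38×10⁻²³ × 307 × 3.05×10³ = 5.17×10⁻¹⁷
R = (4.09×10⁻⁷)² / 5.17×10⁻¹⁷ = 3.24×10³ Ω = 3.24 kΩ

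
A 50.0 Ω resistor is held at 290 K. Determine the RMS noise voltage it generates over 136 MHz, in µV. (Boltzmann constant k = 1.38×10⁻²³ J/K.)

10.4 µV

V_n = √(4kTRB)
4kTRB = 4 × 1.38×10⁻²³ × 290 × 5.00×10¹ × 1.36×10⁸ = 1.09×10⁻¹⁰ V²
V_n = √(1.09×10⁻¹⁰) = 1.04×10⁻⁵ V = 10.4 µV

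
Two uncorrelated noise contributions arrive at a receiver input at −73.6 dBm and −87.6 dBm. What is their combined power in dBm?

Convert to linear, add, convert back:
P₁ = 4.37×10⁻¹¹ W, P₂ = 1.74×10⁻¹² W
P_tot = 4.54×10⁻¹¹ W → 10 log₁₀(P_tot / 10⁻³) = −73.4 dBm

−73.4 dBm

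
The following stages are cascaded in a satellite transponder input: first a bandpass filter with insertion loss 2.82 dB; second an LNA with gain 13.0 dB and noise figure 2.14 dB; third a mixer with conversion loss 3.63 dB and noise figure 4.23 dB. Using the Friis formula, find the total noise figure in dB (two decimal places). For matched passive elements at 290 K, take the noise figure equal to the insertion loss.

Convert to linear (a loss of L dB is a gain of −L dB): F_i = 10^(NF_i/10), G_i = 10^(G_i,dB/10)
  Stage 1: F_1 = 10^(2.82/10) = 1.914, G_1 = 10^(−2.82/10) = 0.5224
  Stage 2: F_2 = 10^(2.14/10) = 1.637, G_2 = 10^(13.0/10) = 19.95
  Stage 3: F_3 = 10^(4.23/10) = 2.649, G_3 = 10^(−3.63/10) = 0.4335
Friis cascade:
  F = 1.914 + (1.637 − 1)/0.5224 + (2.649 − 1)/10.42 = 3.291
NF = 10 log₁₀(3.291) = 5.17 dB

5.17 dB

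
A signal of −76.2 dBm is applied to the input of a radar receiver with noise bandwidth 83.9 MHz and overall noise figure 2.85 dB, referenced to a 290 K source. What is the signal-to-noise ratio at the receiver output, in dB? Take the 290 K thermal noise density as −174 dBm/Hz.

15.7 dB

Noise floor: N = −174 + 10 log₁₀(B) + NF
10 log₁₀(8.39×10⁷) = 79.24 dB
N = −174 + 79.24 + 2.85 = −91.91 dBm
SNR = P_sig − N = −76.2 − (−91.91) = 15.71 dB → 15.7 dB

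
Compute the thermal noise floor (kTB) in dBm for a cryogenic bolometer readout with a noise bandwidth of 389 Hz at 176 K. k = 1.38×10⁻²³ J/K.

P_n = kTB = 1.38×10⁻²³ × 176 × 3.89×10² = 9.45×10⁻¹⁹ W
In dBm: 10 log₁₀(9.45×10⁻¹⁹ / 10⁻³) = −150.2 dBm

−150.2 dBm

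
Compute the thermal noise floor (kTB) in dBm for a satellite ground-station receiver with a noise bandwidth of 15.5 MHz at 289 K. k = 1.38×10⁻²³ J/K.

−102.1 dBm

P_n = kTB = 1.38×10⁻²³ × 289 × 1.55×10⁷ = 6.18×10⁻¹⁴ W
In dBm: 10 log₁₀(6.18×10⁻¹⁴ / 10⁻³) = −102.1 dBm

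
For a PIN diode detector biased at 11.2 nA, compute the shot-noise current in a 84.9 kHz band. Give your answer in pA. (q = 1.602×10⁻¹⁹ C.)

17.5 pA

I_n = √(2qI·B)
2qI·B = 2 × 1.602×10⁻¹⁹ × 1.12×10⁻⁸ × 8.49×10⁴ = 3.05×10⁻²² A²
I_n = √(3.05×10⁻²²) = 1.75×10⁻¹¹ A = 17.5 pA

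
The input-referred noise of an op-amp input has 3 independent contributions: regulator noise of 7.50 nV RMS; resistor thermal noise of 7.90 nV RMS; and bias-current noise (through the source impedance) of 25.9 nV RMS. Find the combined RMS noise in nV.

28.1 nV

Uncorrelated sources add in power (mean-square): V_tot = √(ΣV_i²)
V_tot = √[(7.50×10⁻⁹)² + (7.90×10⁻⁹)² + (2.59×10⁻⁸)²] = 2.81×10⁻⁸ V = 28.1 nV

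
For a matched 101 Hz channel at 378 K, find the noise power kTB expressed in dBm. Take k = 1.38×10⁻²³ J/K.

−152.8 dBm

P_n = kTB = 1.38×10⁻²³ × 378 × 1.01×10² = 5.27×10⁻¹⁹ W
In dBm: 10 log₁₀(5.27×10⁻¹⁹ / 10⁻³) = −152.8 dBm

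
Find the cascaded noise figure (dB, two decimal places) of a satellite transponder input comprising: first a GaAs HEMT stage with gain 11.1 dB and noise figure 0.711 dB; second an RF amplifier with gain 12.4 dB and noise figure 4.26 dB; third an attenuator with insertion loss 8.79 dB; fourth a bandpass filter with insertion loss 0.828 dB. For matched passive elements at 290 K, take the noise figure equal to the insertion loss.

Convert to linear (a loss of L dB is a gain of −L dB): F_i = 10^(NF_i/10), G_i = 10^(G_i,dB/10)
  Stage 1: F_1 = 10^(0.711/10) = 1.178, G_1 = 10^(11.1/10) = 12.88
  Stage 2: F_2 = 10^(4.26/10) = 2.667, G_2 = 10^(12.4/10) = 17.38
  Stage 3: F_3 = 10^(8.79/10) = 7.568, G_3 = 10^(−8.79/10) = 0.1321
  Stage 4: F_4 = 10^(0.828/10) = 1.210, G_4 = 10^(−0.828/10) = 0.8264
Friis cascade:
  F = 1.178 + (2.667 − 1)/12.88 + (7.568 − 1)/223.9 + (1.210 − 1)/29.58 = 1.344
NF = 10 log₁₀(1.344) = 1.28 dB

1.28 dB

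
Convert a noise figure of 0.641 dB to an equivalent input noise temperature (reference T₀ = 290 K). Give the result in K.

F = 10^(0.641/10) = 1.15904
T_e = (F − 1)·T₀ = (1.15904 − 1) × 290 = 46.1 K

46.1 K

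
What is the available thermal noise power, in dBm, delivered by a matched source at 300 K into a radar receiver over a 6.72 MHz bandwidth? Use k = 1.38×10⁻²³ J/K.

−105.6 dBm

P_n = kTB = 1.38×10⁻²³ × 300 × 6.72×10⁶ = 2.78×10⁻¹⁴ W
In dBm: 10 log₁₀(2.78×10⁻¹⁴ / 10⁻³) = −105.6 dBm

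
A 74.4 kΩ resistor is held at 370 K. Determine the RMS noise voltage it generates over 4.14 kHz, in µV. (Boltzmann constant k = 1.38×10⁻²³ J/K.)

V_n = √(4kTRB)
4kTRB = 4 × 1.38×10⁻²³ × 370 × 7.44×10⁴ × 4.14×10³ = 6.29×10⁻¹² V²
V_n = √(6.29×10⁻¹²) = 2.51×10⁻⁶ V = 2.51 µV

2.51 µV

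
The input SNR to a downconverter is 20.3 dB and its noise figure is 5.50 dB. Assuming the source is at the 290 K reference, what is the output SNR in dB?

14.80 dB

By definition F = SNR_in/SNR_out, so in dB: SNR_out = SNR_in − NF
SNR_out = 20.3 − 5.50 = 14.80 dB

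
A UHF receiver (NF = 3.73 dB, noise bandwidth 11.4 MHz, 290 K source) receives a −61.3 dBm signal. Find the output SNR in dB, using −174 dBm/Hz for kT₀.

38.4 dB

Noise floor: N = −174 + 10 log₁₀(B) + NF
10 log₁₀(1.14×10⁷) = 70.57 dB
N = −174 + 70.57 + 3.73 = −99.70 dBm
SNR = P_sig − N = −61.3 − (−99.70) = 38.40 dB → 38.4 dB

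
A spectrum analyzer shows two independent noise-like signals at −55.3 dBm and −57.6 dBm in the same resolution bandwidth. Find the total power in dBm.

−53.3 dBm

Convert to linear, add, convert back:
P₁ = 2.95×10⁻⁹ W, P₂ = 1.74×10⁻⁹ W
P_tot = 4.69×10⁻⁹ W → 10 log₁₀(P_tot / 10⁻³) = −53.3 dBm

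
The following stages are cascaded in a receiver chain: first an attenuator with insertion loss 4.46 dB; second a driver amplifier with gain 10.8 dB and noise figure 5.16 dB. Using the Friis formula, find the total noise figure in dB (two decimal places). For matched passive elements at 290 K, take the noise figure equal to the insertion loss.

Convert to linear (a loss of L dB is a gain of −L dB): F_i = 10^(NF_i/10), G_i = 10^(G_i,dB/10)
  Stage 1: F_1 = 10^(4.46/10) = 2.793, G_1 = 10^(−4.46/10) = 0.3581
  Stage 2: F_2 = 10^(5.16/10) = 3.281, G_2 = 10^(10.8/10) = 12.02
Friis cascade:
  F = 2.793 + (3.281 − 1)/0.3581 = 9.162
NF = 10 log₁₀(9.162) = 9.62 dB

9.62 dB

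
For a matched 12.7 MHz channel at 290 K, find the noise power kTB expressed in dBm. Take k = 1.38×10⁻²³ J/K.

−102.9 dBm

P_n = kTB = 1.38×10⁻²³ × 290 × 1.27×10⁷ = 5.08×10⁻¹⁴ W
In dBm: 10 log₁₀(5.08×10⁻¹⁴ / 10⁻³) = −102.9 dBm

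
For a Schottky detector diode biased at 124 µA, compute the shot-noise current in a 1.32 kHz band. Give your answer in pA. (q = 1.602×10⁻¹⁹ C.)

229 pA

I_n = √(2qI·B)
2qI·B = 2 × 1.602×10⁻¹⁹ × 1.24×10⁻⁴ × 1.32×10³ = 5.24×10⁻²⁰ A²
I_n = √(5.24×10⁻²⁰) = 2.29×10⁻¹⁰ A = 229 pA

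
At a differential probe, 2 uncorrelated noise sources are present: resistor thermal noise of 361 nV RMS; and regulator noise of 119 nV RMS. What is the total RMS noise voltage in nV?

380 nV

Uncorrelated sources add in power (mean-square): V_tot = √(ΣV_i²)
V_tot = √[(3.61×10⁻⁷)² + (1.19×10⁻⁷)²] = 3.80×10⁻⁷ V = 380 nV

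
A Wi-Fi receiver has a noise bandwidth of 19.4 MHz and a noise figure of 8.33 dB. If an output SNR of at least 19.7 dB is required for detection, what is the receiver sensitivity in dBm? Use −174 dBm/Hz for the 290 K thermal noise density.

−73.1 dBm

Sensitivity = −174 + 10 log₁₀(B) + NF + SNR_min
= −174 + 72.88 + 8.33 + 19.7
= −73.09 dBm → −73.1 dBm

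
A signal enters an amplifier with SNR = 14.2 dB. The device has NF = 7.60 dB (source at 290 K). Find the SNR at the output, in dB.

By definition F = SNR_in/SNR_out, so in dB: SNR_out = SNR_in − NF
SNR_out = 14.2 − 7.60 = 6.60 dB

6.60 dB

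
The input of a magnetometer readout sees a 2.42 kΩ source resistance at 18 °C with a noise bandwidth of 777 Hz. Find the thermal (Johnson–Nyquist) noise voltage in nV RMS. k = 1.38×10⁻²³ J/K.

174 nV

T = 18 °C + 273.15 = 291.15 K
V_n = √(4kTRB)
4kTRB = 4 × 1.38×10⁻²³ × 291.15 × 2.42×10³ × 7.77×10² = 3.02×10⁻¹⁴ V²
V_n = √(3.02×10⁻¹⁴) = 1.74×10⁻⁷ V = 174 nV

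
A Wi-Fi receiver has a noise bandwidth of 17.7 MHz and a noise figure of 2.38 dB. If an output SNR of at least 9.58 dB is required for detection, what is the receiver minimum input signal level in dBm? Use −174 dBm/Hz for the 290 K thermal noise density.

−89.6 dBm

Sensitivity = −174 + 10 log₁₀(B) + NF + SNR_min
= −174 + 72.48 + 2.38 + 9.58
= −89.56 dBm → −89.6 dBm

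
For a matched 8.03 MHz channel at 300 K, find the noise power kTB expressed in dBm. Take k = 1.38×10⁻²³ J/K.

−104.8 dBm

P_n = kTB = 1.38×10⁻²³ × 300 × 8.03×10⁶ = 3.32×10⁻¹⁴ W
In dBm: 10 log₁₀(3.32×10⁻¹⁴ / 10⁻³) = −104.8 dBm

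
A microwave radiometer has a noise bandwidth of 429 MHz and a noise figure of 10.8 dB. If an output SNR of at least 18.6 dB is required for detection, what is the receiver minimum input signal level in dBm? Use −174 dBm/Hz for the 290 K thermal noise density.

−58.3 dBm

Sensitivity = −174 + 10 log₁₀(B) + NF + SNR_min
= −174 + 86.32 + 10.8 + 18.6
= −58.28 dBm → −58.3 dBm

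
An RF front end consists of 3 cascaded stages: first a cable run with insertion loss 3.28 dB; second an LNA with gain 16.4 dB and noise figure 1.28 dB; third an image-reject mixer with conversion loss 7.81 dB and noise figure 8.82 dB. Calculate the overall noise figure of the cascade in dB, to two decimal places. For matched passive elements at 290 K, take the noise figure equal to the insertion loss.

5.02 dB

Convert to linear (a loss of L dB is a gain of −L dB): F_i = 10^(NF_i/10), G_i = 10^(G_i,dB/10)
  Stage 1: F_1 = 10^(3.28/10) = 2.128, G_1 = 10^(−3.28/10) = 0.4699
  Stage 2: F_2 = 10^(1.28/10) = 1.343, G_2 = 10^(16.4/10) = 43.65
  Stage 3: F_3 = 10^(8.82/10) = 7.621, G_3 = 10^(−7.81/10) = 0.1656
Friis cascade:
  F = 2.128 + (1.343 − 1)/0.4699 + (7.621 − 1)/20.51 = 3.180
NF = 10 log₁₀(3.180) = 5.02 dB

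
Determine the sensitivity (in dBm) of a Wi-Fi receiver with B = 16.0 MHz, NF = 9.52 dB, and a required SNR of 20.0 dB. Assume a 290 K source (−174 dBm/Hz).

Sensitivity = −174 + 10 log₁₀(B) + NF + SNR_min
= −174 + 72.04 + 9.52 + 20.0
= −72.44 dBm → −72.4 dBm

−72.4 dBm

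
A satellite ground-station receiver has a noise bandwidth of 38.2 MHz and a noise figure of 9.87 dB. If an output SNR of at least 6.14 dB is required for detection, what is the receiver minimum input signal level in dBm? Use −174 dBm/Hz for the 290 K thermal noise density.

Sensitivity = −174 + 10 log₁₀(B) + NF + SNR_min
= −174 + 75.82 + 9.87 + 6.14
= −82.17 dBm → −82.2 dBm

−82.2 dBm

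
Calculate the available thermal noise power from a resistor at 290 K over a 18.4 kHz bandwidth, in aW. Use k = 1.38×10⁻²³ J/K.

P_n = kTB = 1.38×10⁻²³ × 290 × 1.84×10⁴ = 7.36×10⁻¹⁷ W = 73.6 aW

73.6 aW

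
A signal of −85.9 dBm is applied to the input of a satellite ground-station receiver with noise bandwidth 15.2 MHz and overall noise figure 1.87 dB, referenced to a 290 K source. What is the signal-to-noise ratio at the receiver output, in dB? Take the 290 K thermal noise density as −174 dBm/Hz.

Noise floor: N = −174 + 10 log₁₀(B) + NF
10 log₁₀(1.52×10⁷) = 71.82 dB
N = −174 + 71.82 + 1.87 = −100.31 dBm
SNR = P_sig − N = −85.9 − (−100.31) = 14.41 dB → 14.4 dB

14.4 dB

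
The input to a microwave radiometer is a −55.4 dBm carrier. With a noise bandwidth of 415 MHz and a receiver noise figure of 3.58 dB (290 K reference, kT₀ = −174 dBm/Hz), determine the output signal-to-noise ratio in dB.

28.8 dB

Noise floor: N = −174 + 10 log₁₀(B) + NF
10 log₁₀(4.15×10⁸) = 86.18 dB
N = −174 + 86.18 + 3.58 = −84.24 dBm
SNR = P_sig − N = −55.4 − (−84.24) = 28.84 dB → 28.8 dB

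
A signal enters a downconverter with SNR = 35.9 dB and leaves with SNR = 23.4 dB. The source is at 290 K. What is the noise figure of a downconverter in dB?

12.5 dB

NF (dB) = SNR_in(dB) − SNR_out(dB) when the source is at T₀
NF = 35.9 − 23.4 = 12.5 dB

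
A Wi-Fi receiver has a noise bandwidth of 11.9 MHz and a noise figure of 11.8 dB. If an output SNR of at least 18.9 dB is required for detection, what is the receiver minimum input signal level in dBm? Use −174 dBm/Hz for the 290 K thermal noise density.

−72.5 dBm

Sensitivity = −174 + 10 log₁₀(B) + NF + SNR_min
= −174 + 70.76 + 11.8 + 18.9
= −72.54 dBm → −72.5 dBm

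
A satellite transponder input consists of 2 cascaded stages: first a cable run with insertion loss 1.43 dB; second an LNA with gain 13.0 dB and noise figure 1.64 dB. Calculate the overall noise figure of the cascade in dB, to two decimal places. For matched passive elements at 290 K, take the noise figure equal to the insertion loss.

3.07 dB

Convert to linear (a loss of L dB is a gain of −L dB): F_i = 10^(NF_i/10), G_i = 10^(G_i,dB/10)
  Stage 1: F_1 = 10^(1.43/10) = 1.390, G_1 = 10^(−1.43/10) = 0.7194
  Stage 2: F_2 = 10^(1.64/10) = 1.459, G_2 = 10^(13.0/10) = 19.95
Friis cascade:
  F = 1.390 + (1.459 − 1)/0.7194 = 2.028
NF = 10 log₁₀(2.028) = 3.07 dB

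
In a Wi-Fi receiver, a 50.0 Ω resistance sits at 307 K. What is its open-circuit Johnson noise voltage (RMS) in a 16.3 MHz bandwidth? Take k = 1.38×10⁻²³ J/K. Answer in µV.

3.72 µV

V_n = √(4kTRB)
4kTRB = 4 × 1.38×10⁻²³ × 307 × 5.00×10¹ × 1.63×10⁷ = 1.38×10⁻¹¹ V²
V_n = √(1.38×10⁻¹¹) = 3.72×10⁻⁶ V = 3.72 µV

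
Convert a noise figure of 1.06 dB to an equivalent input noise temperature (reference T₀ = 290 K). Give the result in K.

80.2 K

F = 10^(1.06/10) = 1.27644
T_e = (F − 1)·T₀ = (1.27644 − 1) × 290 = 80.2 K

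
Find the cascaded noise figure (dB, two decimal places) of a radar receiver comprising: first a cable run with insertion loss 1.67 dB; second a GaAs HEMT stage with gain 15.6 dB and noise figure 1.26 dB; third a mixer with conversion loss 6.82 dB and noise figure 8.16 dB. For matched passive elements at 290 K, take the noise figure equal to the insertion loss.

3.40 dB

Convert to linear (a loss of L dB is a gain of −L dB): F_i = 10^(NF_i/10), G_i = 10^(G_i,dB/10)
  Stage 1: F_1 = 10^(1.67/10) = 1.469, G_1 = 10^(−1.67/10) = 0.6808
  Stage 2: F_2 = 10^(1.26/10) = 1.337, G_2 = 10^(15.6/10) = 36.31
  Stage 3: F_3 = 10^(8.16/10) = 6.546, G_3 = 10^(−6.82/10) = 0.2080
Friis cascade:
  F = 1.469 + (1.337 − 1)/0.6808 + (6.546 − 1)/24.72 = 2.188
NF = 10 log₁₀(2.188) = 3.40 dB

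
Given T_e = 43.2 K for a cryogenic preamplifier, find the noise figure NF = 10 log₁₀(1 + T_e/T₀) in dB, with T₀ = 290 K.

0.603 dB

F = 1 + T_e/T₀ = 1 + 43.2/290 = 1.14897
NF = 10 log₁₀(1.14897) = 0.603 dB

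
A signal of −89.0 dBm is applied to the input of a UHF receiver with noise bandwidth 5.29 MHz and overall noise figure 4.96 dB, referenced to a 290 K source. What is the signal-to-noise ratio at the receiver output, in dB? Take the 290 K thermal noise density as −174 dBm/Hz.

12.8 dB

Noise floor: N = −174 + 10 log₁₀(B) + NF
10 log₁₀(5.29×10⁶) = 67.23 dB
N = −174 + 67.23 + 4.96 = −101.81 dBm
SNR = P_sig − N = −89.0 − (−101.81) = 12.81 dB → 12.8 dB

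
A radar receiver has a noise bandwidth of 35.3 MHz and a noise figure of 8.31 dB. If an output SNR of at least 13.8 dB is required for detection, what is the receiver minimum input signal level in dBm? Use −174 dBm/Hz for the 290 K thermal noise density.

−76.4 dBm

Sensitivity = −174 + 10 log₁₀(B) + NF + SNR_min
= −174 + 75.48 + 8.31 + 13.8
= −76.41 dBm → −76.4 dBm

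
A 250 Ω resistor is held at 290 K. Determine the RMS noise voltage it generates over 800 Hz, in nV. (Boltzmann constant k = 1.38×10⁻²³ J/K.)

V_n = √(4kTRB)
4kTRB = 4 × 1.38×10⁻²³ × 290 × 2.50×10² × 8.00×10² = 3.20×10⁻¹⁵ V²
V_n = √(3.20×10⁻¹⁵) = 5.66×10⁻⁸ V = 56.6 nV

56.6 nV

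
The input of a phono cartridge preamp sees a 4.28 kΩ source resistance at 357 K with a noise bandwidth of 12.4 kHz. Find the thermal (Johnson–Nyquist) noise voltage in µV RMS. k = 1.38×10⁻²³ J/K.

1.02 µV

V_n = √(4kTRB)
4kTRB = 4 × 1.38×10⁻²³ × 357 × 4.28×10³ × 1.24×10⁴ = 1.05×10⁻¹² V²
V_n = √(1.05×10⁻¹²) = 1.02×10⁻⁶ V = 1.02 µV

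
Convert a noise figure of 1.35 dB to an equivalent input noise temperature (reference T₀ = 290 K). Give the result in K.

106 K

F = 10^(1.35/10) = 1.36458
T_e = (F − 1)·T₀ = (1.36458 − 1) × 290 = 106 K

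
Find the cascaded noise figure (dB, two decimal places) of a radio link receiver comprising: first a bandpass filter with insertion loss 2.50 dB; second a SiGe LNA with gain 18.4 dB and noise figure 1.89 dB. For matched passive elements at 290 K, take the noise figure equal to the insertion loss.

Convert to linear (a loss of L dB is a gain of −L dB): F_i = 10^(NF_i/10), G_i = 10^(G_i,dB/10)
  Stage 1: F_1 = 10^(2.50/10) = 1.778, G_1 = 10^(−2.50/10) = 0.5623
  Stage 2: F_2 = 10^(1.89/10) = 1.545, G_2 = 10^(18.4/10) = 69.18
Friis cascade:
  F = 1.778 + (1.545 − 1)/0.5623 = 2.748
NF = 10 log₁₀(2.748) = 4.39 dB

4.39 dB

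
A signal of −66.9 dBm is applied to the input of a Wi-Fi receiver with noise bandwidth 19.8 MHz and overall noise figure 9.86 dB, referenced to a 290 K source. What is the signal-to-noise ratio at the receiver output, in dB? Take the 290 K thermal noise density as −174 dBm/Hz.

Noise floor: N = −174 + 10 log₁₀(B) + NF
10 log₁₀(1.98×10⁷) = 72.97 dB
N = −174 + 72.97 + 9.86 = −91.17 dBm
SNR = P_sig − N = −66.9 − (−91.17) = 24.27 dB → 24.3 dB

24.3 dB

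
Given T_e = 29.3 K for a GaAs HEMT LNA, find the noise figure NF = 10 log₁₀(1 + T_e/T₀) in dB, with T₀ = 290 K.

F = 1 + T_e/T₀ = 1 + 29.3/290 = 1.10103
NF = 10 log₁₀(1.10103) = 0.418 dB

0.418 dB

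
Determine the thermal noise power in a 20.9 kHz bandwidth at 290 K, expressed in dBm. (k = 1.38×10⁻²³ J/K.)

P_n = kTB = 1.38×10⁻²³ × 290 × 2.09×10⁴ = 8.36×10⁻¹⁷ W
In dBm: 10 log₁₀(8.36×10⁻¹⁷ / 10⁻³) = −130.8 dBm

−130.8 dBm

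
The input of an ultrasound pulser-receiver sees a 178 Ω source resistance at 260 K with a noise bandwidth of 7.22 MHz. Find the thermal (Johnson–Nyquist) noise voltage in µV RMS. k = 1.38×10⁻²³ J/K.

4.29 µV

V_n = √(4kTRB)
4kTRB = 4 × 1.38×10⁻²³ × 260 × 1.78×10² × 7.22×10⁶ = 1.84×10⁻¹¹ V²
V_n = √(1.84×10⁻¹¹) = 4.29×10⁻⁶ V = 4.29 µV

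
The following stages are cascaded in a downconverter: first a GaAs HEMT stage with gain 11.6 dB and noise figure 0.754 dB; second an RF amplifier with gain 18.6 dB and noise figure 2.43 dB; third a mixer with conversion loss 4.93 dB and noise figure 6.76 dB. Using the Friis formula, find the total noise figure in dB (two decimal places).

Convert to linear (a loss of L dB is a gain of −L dB): F_i = 10^(NF_i/10), G_i = 10^(G_i,dB/10)
  Stage 1: F_1 = 10^(0.754/10) = 1.190, G_1 = 10^(11.6/10) = 14.45
  Stage 2: F_2 = 10^(2.43/10) = 1.750, G_2 = 10^(18.6/10) = 72.44
  Stage 3: F_3 = 10^(6.76/10) = 4.742, G_3 = 10^(−4.93/10) = 0.3214
Friis cascade:
  F = 1.190 + (1.750 − 1)/14.45 + (4.742 − 1)/1047 = 1.245
NF = 10 log₁₀(1.245) = 0.95 dB

0.95 dB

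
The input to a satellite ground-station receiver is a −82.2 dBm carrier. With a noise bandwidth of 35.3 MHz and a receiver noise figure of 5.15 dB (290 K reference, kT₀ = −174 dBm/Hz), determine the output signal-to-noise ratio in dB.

11.2 dB

Noise floor: N = −174 + 10 log₁₀(B) + NF
10 log₁₀(3.53×10⁷) = 75.48 dB
N = −174 + 75.48 + 5.15 = −93.37 dBm
SNR = P_sig − N = −82.2 − (−93.37) = 11.17 dB → 11.2 dB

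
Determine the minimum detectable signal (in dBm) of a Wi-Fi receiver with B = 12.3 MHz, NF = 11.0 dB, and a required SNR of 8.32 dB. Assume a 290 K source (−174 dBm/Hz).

Sensitivity = −174 + 10 log₁₀(B) + NF + SNR_min
= −174 + 70.9 + 11.0 + 8.32
= −83.78 dBm → −83.8 dBm

−83.8 dBm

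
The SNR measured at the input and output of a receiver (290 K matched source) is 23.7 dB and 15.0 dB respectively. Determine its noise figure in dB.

NF (dB) = SNR_in(dB) − SNR_out(dB) when the source is at T₀
NF = 23.7 − 15.0 = 8.7 dB

8.7 dB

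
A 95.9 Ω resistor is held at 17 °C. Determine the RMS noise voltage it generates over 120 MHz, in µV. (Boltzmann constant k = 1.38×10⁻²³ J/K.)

13.6 µV

T = 17 °C + 273.15 = 290.15 K
V_n = √(4kTRB)
4kTRB = 4 × 1.38×10⁻²³ × 290.15 × 9.59×10¹ × 1.20×10⁸ = 1.84×10⁻¹⁰ V²
V_n = √(1.84×10⁻¹⁰) = 1.36×10⁻⁵ V = 13.6 µV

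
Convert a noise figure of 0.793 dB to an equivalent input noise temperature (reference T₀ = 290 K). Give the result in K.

58.1 K

F = 10^(0.793/10) = 1.20033
T_e = (F − 1)·T₀ = (1.20033 − 1) × 290 = 58.1 K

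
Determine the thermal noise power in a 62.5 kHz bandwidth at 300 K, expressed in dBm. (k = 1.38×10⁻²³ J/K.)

−125.9 dBm

P_n = kTB = 1.38×10⁻²³ × 300 × 6.25×10⁴ = 2.59×10⁻¹⁶ W
In dBm: 10 log₁₀(2.59×10⁻¹⁶ / 10⁻³) = −125.9 dBm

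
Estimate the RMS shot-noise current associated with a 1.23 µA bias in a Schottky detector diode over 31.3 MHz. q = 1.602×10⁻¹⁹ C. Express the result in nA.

I_n = √(2qI·B)
2qI·B = 2 × 1.602×10⁻¹⁹ × 1.23×10⁻⁶ × 3.13×10⁷ = 1.23×10⁻¹⁷ A²
I_n = √(1.23×10⁻¹⁷) = 3.51×10⁻⁹ A = 3.51 nA

3.51 nA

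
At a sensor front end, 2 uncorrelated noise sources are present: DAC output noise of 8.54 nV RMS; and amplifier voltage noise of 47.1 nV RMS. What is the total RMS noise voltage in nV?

47.9 nV

Uncorrelated sources add in power (mean-square): V_tot = √(ΣV_i²)
V_tot = √[(8.54×10⁻⁹)² + (4.71×10⁻⁸)²] = 4.79×10⁻⁸ V = 47.9 nV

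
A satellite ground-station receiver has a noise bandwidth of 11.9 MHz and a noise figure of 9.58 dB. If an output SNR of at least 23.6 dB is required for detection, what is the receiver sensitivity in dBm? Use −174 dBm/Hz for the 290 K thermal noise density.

−70.1 dBm

Sensitivity = −174 + 10 log₁₀(B) + NF + SNR_min
= −174 + 70.76 + 9.58 + 23.6
= −70.06 dBm → −70.1 dBm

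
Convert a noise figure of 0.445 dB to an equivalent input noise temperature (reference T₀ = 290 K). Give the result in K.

31.3 K

F = 10^(0.445/10) = 1.1079
T_e = (F − 1)·T₀ = (1.1079 − 1) × 290 = 31.3 K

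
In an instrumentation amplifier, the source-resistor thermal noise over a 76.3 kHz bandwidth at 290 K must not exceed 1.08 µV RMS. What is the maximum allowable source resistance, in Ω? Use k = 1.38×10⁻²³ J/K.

955 Ω

Johnson–Nyquist: V_n = √(4kTRB) ⇒ R = V_n² / (4kTB)
4kTB = 4 × 1.38×10⁻²³ × 290 × 7.63×10⁴ = 1.22×10⁻¹⁵
R = (1.08×10⁻⁶)² / 1.22×10⁻¹⁵ = 9.55×10² Ω = 955 Ω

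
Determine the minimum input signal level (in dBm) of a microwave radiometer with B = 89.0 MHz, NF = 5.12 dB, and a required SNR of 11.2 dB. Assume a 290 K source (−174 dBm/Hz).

−78.2 dBm

Sensitivity = −174 + 10 log₁₀(B) + NF + SNR_min
= −174 + 79.49 + 5.12 + 11.2
= −78.19 dBm → −78.2 dBm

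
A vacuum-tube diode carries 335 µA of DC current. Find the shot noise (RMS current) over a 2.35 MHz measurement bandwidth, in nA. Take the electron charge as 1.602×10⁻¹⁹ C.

15.9 nA

I_n = √(2qI·B)
2qI·B = 2 × 1.602×10⁻¹⁹ × 3.35×10⁻⁴ × 2.35×10⁶ = 2.52×10⁻¹⁶ A²
I_n = √(2.52×10⁻¹⁶) = 1.59×10⁻⁸ A = 15.9 nA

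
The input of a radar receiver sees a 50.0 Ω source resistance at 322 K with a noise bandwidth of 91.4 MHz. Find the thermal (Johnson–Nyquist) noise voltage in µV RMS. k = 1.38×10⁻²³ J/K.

V_n = √(4kTRB)
4kTRB = 4 × 1.38×10⁻²³ × 322 × 5.00×10¹ × 9.14×10⁷ = 8.12×10⁻¹¹ V²
V_n = √(8.12×10⁻¹¹) = 9.01×10⁻⁶ V = 9.01 µV

9.01 µV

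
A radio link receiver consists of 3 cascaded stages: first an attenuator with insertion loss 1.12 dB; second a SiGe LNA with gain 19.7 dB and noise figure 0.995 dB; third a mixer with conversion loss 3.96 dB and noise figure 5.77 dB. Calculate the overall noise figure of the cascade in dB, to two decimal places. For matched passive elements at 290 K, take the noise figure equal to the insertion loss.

Convert to linear (a loss of L dB is a gain of −L dB): F_i = 10^(NF_i/10), G_i = 10^(G_i,dB/10)
  Stage 1: F_1 = 10^(1.12/10) = 1.294, G_1 = 10^(−1.12/10) = 0.7727
  Stage 2: F_2 = 10^(0.995/10) = 1.257, G_2 = 10^(19.7/10) = 93.33
  Stage 3: F_3 = 10^(5.77/10) = 3.776, G_3 = 10^(−3.96/10) = 0.4018
Friis cascade:
  F = 1.294 + (1.257 − 1)/0.7727 + (3.776 − 1)/72.11 = 1.666
NF = 10 log₁₀(1.666) = 2.22 dB

2.22 dB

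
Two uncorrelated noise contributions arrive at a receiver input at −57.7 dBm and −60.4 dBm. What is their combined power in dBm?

Convert to linear, add, convert back:
P₁ = 1.70×10⁻⁹ W, P₂ = 9.12×10⁻¹⁰ W
P_tot = 2.61×10⁻⁹ W → 10 log₁₀(P_tot / 10⁻³) = −55.8 dBm

−55.8 dBm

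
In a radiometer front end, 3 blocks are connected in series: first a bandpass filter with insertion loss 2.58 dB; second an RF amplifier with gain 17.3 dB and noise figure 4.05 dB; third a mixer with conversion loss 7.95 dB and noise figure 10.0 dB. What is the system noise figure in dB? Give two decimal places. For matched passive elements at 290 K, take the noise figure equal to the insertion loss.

Convert to linear (a loss of L dB is a gain of −L dB): F_i = 10^(NF_i/10), G_i = 10^(G_i,dB/10)
  Stage 1: F_1 = 10^(2.58/10) = 1.811, G_1 = 10^(−2.58/10) = 0.5521
  Stage 2: F_2 = 10^(4.05/10) = 2.541, G_2 = 10^(17.3/10) = 53.70
  Stage 3: F_3 = 10^(10.0/10) = 10.00, G_3 = 10^(−7.95/10) = 0.1603
Friis cascade:
  F = 1.811 + (2.541 − 1)/0.5521 + (10.00 − 1)/29.65 = 4.906
NF = 10 log₁₀(4.906) = 6.91 dB

6.91 dB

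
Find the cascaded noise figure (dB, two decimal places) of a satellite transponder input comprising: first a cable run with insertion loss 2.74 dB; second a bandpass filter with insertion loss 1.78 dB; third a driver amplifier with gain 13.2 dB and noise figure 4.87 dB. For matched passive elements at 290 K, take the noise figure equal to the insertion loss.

9.39 dB

Convert to linear (a loss of L dB is a gain of −L dB): F_i = 10^(NF_i/10), G_i = 10^(G_i,dB/10)
  Stage 1: F_1 = 10^(2.74/10) = 1.879, G_1 = 10^(−2.74/10) = 0.5321
  Stage 2: F_2 = 10^(1.78/10) = 1.507, G_2 = 10^(−1.78/10) = 0.6637
  Stage 3: F_3 = 10^(4.87/10) = 3.069, G_3 = 10^(13.2/10) = 20.89
Friis cascade:
  F = 1.879 + (1.507 − 1)/0.5321 + (3.069 − 1)/0.3532 = 8.690
NF = 10 log₁₀(8.690) = 9.39 dB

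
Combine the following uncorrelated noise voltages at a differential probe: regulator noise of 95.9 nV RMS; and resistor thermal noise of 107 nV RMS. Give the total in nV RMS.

144 nV

Uncorrelated sources add in power (mean-square): V_tot = √(ΣV_i²)
V_tot = √[(9.59×10⁻⁸)² + (1.07×10⁻⁷)²] = 1.44×10⁻⁷ V = 144 nV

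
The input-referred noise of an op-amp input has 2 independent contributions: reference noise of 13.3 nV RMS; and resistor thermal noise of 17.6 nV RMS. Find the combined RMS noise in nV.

Uncorrelated sources add in power (mean-square): V_tot = √(ΣV_i²)
V_tot = √[(1.33×10⁻⁸)² + (1.76×10⁻⁸)²] = 2.21×10⁻⁸ V = 22.1 nV

22.1 nV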